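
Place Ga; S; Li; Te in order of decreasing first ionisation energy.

S > Te > Ga > Li

Removing the outermost electron gets harder across a period and easier down a group.
Here both period and group differ, so the two effects have to be weighed against each other.
Ga > Li: the two effects oppose for this pair; the across-period effect wins (579 vs 520 kJ/mol).
Te > Ga: period and group pull opposite ways; the across-period shift dominates (869 vs 579 kJ/mol).
S > Te: they share group 16; the group trend gives S the larger value.
Tabulated first ionization energy (kJ/mol): Li 520, S 1000, Ga 579, Te 869.
So from highest to lowest: S > Te > Ga > Li.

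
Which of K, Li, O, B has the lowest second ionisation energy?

B

After 1 electron has been removed, what remains? K⁺ is the bare [Ar] core; Li⁺ is the bare [He] core; O⁺ still has 5 valence electrons; B⁺ still has 2 valence electrons.
Usually core removal costs more than valence removal, but here the competition is close: a tightly held n=2 valence electron can cost more to remove than an n=3 core electron, so the actual values have to decide it.
Valence configurations: O⁺ [He]2s²2p³, B⁺ [He]2s².
The numbers (kJ/mol): K 3052, Li 7298, O 3388, B 2427.
Putting it together, IE_2: B < K < O < Li.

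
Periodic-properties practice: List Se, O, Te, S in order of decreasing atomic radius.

Te, Se, S, O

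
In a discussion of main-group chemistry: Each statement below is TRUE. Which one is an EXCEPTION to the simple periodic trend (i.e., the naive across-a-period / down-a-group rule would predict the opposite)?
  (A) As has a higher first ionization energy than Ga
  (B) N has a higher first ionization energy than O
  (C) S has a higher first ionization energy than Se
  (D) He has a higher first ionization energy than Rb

The general trend: first ionization energy increases across a period and decreases down a group.
(A) As (period 4, group 15) vs Ga (period 4, group 13): the stated order agrees with the simple trend.
(B) N (period 2, group 15) vs O (period 2, group 16): the stated order contradicts the simple trend.
(C) S (period 3, group 16) vs Se (period 4, group 16): the stated order agrees with the simple trend.
(D) He (period 1, group 18) vs Rb (period 5, group 1): the stated order agrees with the simple trend.
The exception is (B): pairing an electron in O's 2p⁴ costs repulsion energy, so O ionizes more easily than half-filled N (2p³).

(B)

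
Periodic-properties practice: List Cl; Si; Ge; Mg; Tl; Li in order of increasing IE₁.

Li < Tl < Mg < Ge < Si < Cl

Across a period the outer electron is held more tightly (higher IE₁); down a group it sits in a higher shell, more shielded, and comes off more easily.
These span different periods and groups, so the two trends combine.
Tl > Li: the two effects oppose for this pair; the across-period effect wins (589 vs 520 kJ/mol).
Mg > Tl: period and group pull opposite ways; the down-group shift dominates (738 vs 589 kJ/mol).
Ge > Mg: the two effects oppose for this pair; the across-period effect wins (762 vs 738 kJ/mol).
Si > Ge: Si sits above Ge in group 14, so the down-group effect alone puts Si higher.
Cl > Si: Cl lies to the right of Si in period 3, so the across-period effect alone puts Cl higher.
Tabulated first ionization energy (kJ/mol): Li 520, Mg 738, Si 786, Cl 1251, Ge 762, Tl 589.
So from lowest to highest: Li < Tl < Mg < Ge < Si < Cl.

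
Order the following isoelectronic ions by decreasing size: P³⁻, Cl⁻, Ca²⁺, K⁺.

P³⁻ > Cl⁻ > K⁺ > Ca²⁺

All of these have 18 electrons, so size is governed by nuclear charge alone: the more protons, the stronger the pull on the same electron cloud, and the smaller the ion.
Nuclear charges: Ca²⁺ (Z=20), K⁺ (Z=19), Cl⁻ (Z=17), P³⁻ (Z=15).
Largest to smallest: P³⁻ > Cl⁻ > K⁺ > Ca²⁺.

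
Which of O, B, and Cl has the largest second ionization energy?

O

Consider each +1 ion: O⁺ still has 5 valence electrons; B⁺ still has 2 valence electrons; Cl⁺ still has 6 valence electrons.
All are still removing valence electrons, so compare the +1 ions as you would atoms: IE_2 generally rises across a period (higher Z_eff) and falls down a group (larger shell), subject to the usual subshell exceptions.
Valence configurations: O⁺ [He]2s²2p³, B⁺ [He]2s², Cl⁺ [Ne]3s²3p⁴.
Tabulated IE_2 (kJ/mol): O 3388, B 2427, Cl 2298.
Overall IE_2 order: Cl < B < O.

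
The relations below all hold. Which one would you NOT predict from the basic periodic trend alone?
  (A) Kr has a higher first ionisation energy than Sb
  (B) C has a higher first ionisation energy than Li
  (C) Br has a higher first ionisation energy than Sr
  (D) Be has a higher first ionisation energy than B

The general trend: first ionisation energy increases across a period and decreases down a group.
(A) Kr (period 4, group 18) vs Sb (period 5, group 15): the stated order agrees with the simple trend.
(B) C (period 2, group 14) vs Li (period 2, group 1): the stated order agrees with the simple trend.
(C) Br (period 4, group 17) vs Sr (period 5, group 2): the stated order agrees with the simple trend.
(D) Be (period 2, group 2) vs B (period 2, group 13): the stated order contradicts the simple trend.
The exception is (D): removing B's lone 2p electron is easier than breaking Be's filled 2s².

(D)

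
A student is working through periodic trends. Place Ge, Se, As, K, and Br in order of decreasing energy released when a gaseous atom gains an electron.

Br > Se > Ge > As > K

EA tends to increase across a period and decrease down a group, though the pattern is less regular than for IE or radius.
All lie in period 4; the across-period trend (electron affinity increases left to right) applies, with the exception below.
Note the exception: Ge has a higher electron affinity than As, contrary to the simple trend — adding an electron to As's half-filled 4p³ is unfavourable, so Ge (4p²) has the more exothermic EA.
For reference (kJ/mol): K 48, Ge 119, As 78, Se 195, Br 325.
So from highest to lowest: Br > Se > Ge > As > K.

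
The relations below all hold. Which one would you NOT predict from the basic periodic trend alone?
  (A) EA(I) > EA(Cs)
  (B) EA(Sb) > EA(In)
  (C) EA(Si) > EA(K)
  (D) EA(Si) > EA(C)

(D)

The general trend: electron affinity increases across a period and decreases down a group.
(A) I (period 5, group 17) vs Cs (period 6, group 1): the stated order agrees with the simple trend.
(B) Sb (period 5, group 15) vs In (period 5, group 13): the stated order agrees with the simple trend.
(C) Si (period 3, group 14) vs K (period 4, group 1): the stated order agrees with the simple trend.
(D) Si (period 3, group 14) vs C (period 2, group 14): the stated order contradicts the simple trend.
The exception is (D): Si's larger, more diffuse 3p orbitals accept an added electron slightly more readily than C's compact 2p.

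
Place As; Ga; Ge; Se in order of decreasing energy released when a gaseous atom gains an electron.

Ga is in period 4, group 13; Ge is in period 4, group 14; As is in period 4, group 15; Se is in period 4, group 16.
Electron affinity generally becomes more exothermic across a period toward the halogens and less exothermic down a group.
All lie in period 4; the across-period trend (electron affinity increases left to right) applies, with the exception below.
Note the exception: Ge has a higher electron affinity than As, contrary to the simple trend — adding an electron to As's half-filled 4p³ is unfavourable, so Ge (4p²) has the more exothermic EA.
Tabulated electron affinity (kJ/mol): Ga 29, Ge 119, As 78, Se 195.
So from highest to lowest: Se > Ge > As > Ga.

Se > Ge > As > Ga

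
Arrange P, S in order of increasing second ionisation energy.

P < S

After 1 electron has been removed, what remains? P⁺ still has 4 valence electrons; S⁺ still has 5 valence electrons.
All are still removing valence electrons, so compare the +1 ions as you would atoms: IE_2 generally rises across a period (higher Z_eff) and falls down a group (larger shell), subject to the usual subshell exceptions.
Valence configurations: P⁺ [Ne]3s²3p², S⁺ [Ne]3s²3p³.
The numbers (kJ/mol): P 1907, S 2252.
Overall IE_2 order: P < S.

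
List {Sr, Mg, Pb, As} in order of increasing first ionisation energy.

Sr < Pb < Mg < As

Mg is in period 3, group 2; As is in period 4, group 15; Sr is in period 5, group 2; Pb is in period 6, group 14.
IE₁ increases left→right with effective nuclear charge and decreases top→bottom as the valence shell moves farther out.
Neither a single period nor a single group — weigh both effects.
Pb > Sr: period and group pull opposite ways; the across-period shift dominates (716 vs 550 kJ/mol).
Mg > Pb: the two effects oppose for this pair; the down-group effect wins (738 vs 716 kJ/mol).
As > Mg: the two effects oppose for this pair; the across-period effect wins (947 vs 738 kJ/mol).
For reference (kJ/mol): Mg 738, As 947, Sr 550, Pb 716.
So from lowest to highest: Sr < Pb < Mg < As.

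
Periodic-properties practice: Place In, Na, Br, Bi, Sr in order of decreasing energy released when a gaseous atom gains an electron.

Br > Bi > Na > In > Sr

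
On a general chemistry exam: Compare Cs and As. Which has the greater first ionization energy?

As is in period 4, group 15; Cs is in period 6, group 1.
Removing the outermost electron gets harder across a period and easier down a group.
Neither a single period nor a single group — weigh both effects.
As > Cs: relative to Cs, both the across-period and down-group shifts push As's first ionization energy up.
For reference (kJ/mol): As 947, Cs 376.
So As has the greater first ionization energy (As > Cs).

As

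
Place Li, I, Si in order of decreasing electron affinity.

Li is in period 2, group 1; Si is in period 3, group 14; I is in period 5, group 17.
Adding an electron releases more energy for atoms nearer the top right (short of the noble gases).
Here both period and group differ, so the two effects have to be weighed against each other.
Si > Li: the two effects oppose for this pair; the across-period effect wins (134 vs 60 kJ/mol).
I > Si: the two effects oppose for this pair; the across-period effect wins (295 vs 134 kJ/mol).
Approximate values (kJ/mol): Li 60, Si 134, I 295.
So from highest to lowest: I > Si > Li.

I > Si > Li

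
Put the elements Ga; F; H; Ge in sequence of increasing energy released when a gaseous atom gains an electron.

H is in period 1, group 1; F is in period 2, group 17; Ga is in period 4, group 13; Ge is in period 4, group 14.
Electron affinity generally becomes more exothermic across a period toward the halogens and less exothermic down a group.
Here both period and group differ, so the two effects have to be weighed against each other.
H > Ga: the two effects oppose for this pair; the down-group effect wins (73 vs 29 kJ/mol).
Ge > H: the two effects oppose for this pair; the across-period effect wins (119 vs 73 kJ/mol).
F > Ge: relative to Ge, both the across-period and down-group shifts push F's electron affinity up.
For reference (kJ/mol): H 73, F 328, Ga 29, Ge 119.
So from lowest to highest: Ga < H < Ge < F.

Ga < H < Ge < F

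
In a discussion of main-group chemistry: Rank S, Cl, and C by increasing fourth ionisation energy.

After 3 electrons have been removed, what remains? S³⁺ still has 3 valence electrons; Cl³⁺ still has 4 valence electrons; C³⁺ still has 1 valence electron.
All are still removing valence electrons, so compare the +3 ions as you would atoms: IE_4 generally rises across a period (higher Z_eff) and falls down a group (larger shell), subject to the usual subshell exceptions.
Valence configurations: S³⁺ [Ne]3s²3p¹, Cl³⁺ [Ne]3s²3p², C³⁺ [He]2s¹.
The numbers (kJ/mol): S 4556, Cl 5159, C 6223.
Overall IE_4 order: S < Cl < C.

S, Cl, C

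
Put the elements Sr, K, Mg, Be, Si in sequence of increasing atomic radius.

Be is in period 2, group 2; Mg is in period 3, group 2; Si is in period 3, group 14; K is in period 4, group 1; Sr is in period 5, group 2.
Moving right in a period, electrons are added to the same shell under a stronger nuclear pull, so atoms get smaller; moving down, a new shell is opened and atoms get larger.
Neither a single period nor a single group — weigh both effects.
Si > Be: the two effects oppose for this pair; the down-group effect wins (116 vs 102 pm).
Mg > Si: Mg lies to the left of Si in period 3, so the across-period effect alone puts Mg larger.
Sr > Mg: they share group 2; the group trend gives Sr the larger value.
K > Sr: the two effects oppose for this pair; the across-period effect wins (196 vs 185 pm).
Approximate values (pm): Be 102, Mg 139, Si 116, K 196, Sr 185.
So from smallest to largest: Be < Si < Mg < Sr < K.

Be, Si, Mg, Sr, K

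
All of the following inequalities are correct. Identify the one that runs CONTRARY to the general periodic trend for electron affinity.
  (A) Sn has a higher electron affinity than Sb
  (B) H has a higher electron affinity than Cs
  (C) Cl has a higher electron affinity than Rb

The general trend: electron affinity increases across a period and decreases down a group.
(A) Sn (period 5, group 14) vs Sb (period 5, group 15): the stated order contradicts the simple trend.
(B) H (period 1, group 1) vs Cs (period 6, group 1): the stated order agrees with the simple trend.
(C) Cl (period 3, group 17) vs Rb (period 5, group 1): the stated order agrees with the simple trend.
The exception is (A): adding an electron to Sb's half-filled 5p³ is unfavourable, so Sn has the more exothermic EA.

(A)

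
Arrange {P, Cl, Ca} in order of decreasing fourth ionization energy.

Ca, Cl, P

Consider each +3 ion: P³⁺ still has 2 valence electrons; Cl³⁺ still has 4 valence electrons; Ca³⁺ is already 1 electron into the core.
Breaking into a closed-shell core is much more expensive than removing a leftover valence electron — Ca has the largest IE_4 here.
Valence configurations: P³⁺ [Ne]3s², Cl³⁺ [Ne]3s²3p².
Tabulated IE_4 (kJ/mol): P 4964, Cl 5159, Ca 6491.
Hence IE_4: P < Cl < Ca.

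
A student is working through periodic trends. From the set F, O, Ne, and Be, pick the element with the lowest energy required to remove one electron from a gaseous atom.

Be

Removing the outermost electron gets harder across a period and easier down a group.
All lie in period 2, so first ionization energy increases left to right.
The lowest energy required to remove one electron from a gaseous atom among these belongs to Be.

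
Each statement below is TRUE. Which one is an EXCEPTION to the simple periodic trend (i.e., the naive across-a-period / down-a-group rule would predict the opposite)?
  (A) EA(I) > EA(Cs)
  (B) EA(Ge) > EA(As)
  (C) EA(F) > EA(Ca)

The general trend: electron affinity increases across a period and decreases down a group.
(A) I (period 5, group 17) vs Cs (period 6, group 1): the stated order agrees with the simple trend.
(B) Ge (period 4, group 14) vs As (period 4, group 15): the stated order contradicts the simple trend.
(C) F (period 2, group 17) vs Ca (period 4, group 2): the stated order agrees with the simple trend.
The exception is (B): adding an electron to As's half-filled 4p³ is unfavourable, so Ge (4p²) has the more exothermic EA.

(B)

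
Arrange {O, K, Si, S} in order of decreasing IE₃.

Consider each +2 ion: O²⁺ still has 4 valence electrons; K²⁺ is already 1 electron into the core; Si²⁺ still has 2 valence electrons; S²⁺ still has 4 valence electrons.
Usually core removal costs more than valence removal, but here the competition is close: a tightly held n=2 valence electron can cost more to remove than an n=3 core electron, so the actual values have to decide it.
Valence configurations: O²⁺ [He]2s²2p², Si²⁺ [Ne]3s², S²⁺ [Ne]3s²3p².
Tabulated IE_3 (kJ/mol): O 5300, K 4420, Si 3232, S 3357.
So the third ionization energies run Si < S < K < O.

O > K > S > Si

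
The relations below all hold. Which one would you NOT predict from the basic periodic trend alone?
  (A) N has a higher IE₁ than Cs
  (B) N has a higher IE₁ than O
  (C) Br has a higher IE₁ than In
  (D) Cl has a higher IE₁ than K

The general trend: IE₁ increases across a period and decreases down a group.
(A) N (period 2, group 15) vs Cs (period 6, group 1): the stated order agrees with the simple trend.
(B) N (period 2, group 15) vs O (period 2, group 16): the stated order contradicts the simple trend.
(C) Br (period 4, group 17) vs In (period 5, group 13): the stated order agrees with the simple trend.
(D) Cl (period 3, group 17) vs K (period 4, group 1): the stated order agrees with the simple trend.
The exception is (B): pairing an electron in O's 2p⁴ costs repulsion energy, so O ionizes more easily than half-filled N (2p³).

(B)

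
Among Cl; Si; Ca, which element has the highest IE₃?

The third ionization energy removes an electron from the +2 ion. For each element: Cl²⁺ still has 5 valence electrons; Si²⁺ still has 2 valence electrons; Ca²⁺ is the bare [Ar] core.
Core electrons are held far more tightly than valence electrons, so Ca tops the IE_3 order.
Valence configurations: Cl²⁺ [Ne]3s²3p³, Si²⁺ [Ne]3s².
The numbers (kJ/mol): Cl 3822, Si 3232, Ca 4912.
Putting it together, IE_3: Si < Cl < Ca.

Ca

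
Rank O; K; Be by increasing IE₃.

K < O < Be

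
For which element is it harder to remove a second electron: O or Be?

IE_2 is the cost of taking one more electron from the +1 cation: O⁺ still has 5 valence electrons; Be⁺ still has 1 valence electron.
All are still removing valence electrons, so compare the +1 ions as you would atoms: IE_2 generally rises across a period (higher Z_eff) and falls down a group (larger shell), subject to the usual subshell exceptions.
Valence configurations: O⁺ [He]2s²2p³, Be⁺ [He]2s¹.
Tabulated IE_2 (kJ/mol): O 3388, Be 1757.
Hence IE_2: Be < O.

O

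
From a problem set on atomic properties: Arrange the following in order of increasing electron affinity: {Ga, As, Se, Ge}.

Ga is in period 4, group 13; Ge is in period 4, group 14; As is in period 4, group 15; Se is in period 4, group 16.
Adding an electron releases more energy for atoms nearer the top right (short of the noble gases).
All lie in period 4; the across-period trend (electron affinity increases left to right) applies, with the exception below.
Note the exception: Ge has a higher electron affinity than As, contrary to the simple trend — adding an electron to As's half-filled 4p³ is unfavourable, so Ge (4p²) has the more exothermic EA.
For reference (kJ/mol): Ga 29, Ge 119, As 78, Se 195.
So from lowest to highest: Ga < As < Ge < Se.

Ga, As, Ge, Se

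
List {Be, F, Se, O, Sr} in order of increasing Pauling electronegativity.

Sr < Be < Se < O < F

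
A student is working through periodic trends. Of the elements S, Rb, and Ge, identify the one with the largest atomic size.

S is in period 3, group 16; Ge is in period 4, group 14; Rb is in period 5, group 1.
Moving right in a period, electrons are added to the same shell under a stronger nuclear pull, so atoms get smaller; moving down, a new shell is opened and atoms get larger.
These span different periods and groups, so the two trends combine.
Ge > S: relative to S, both the across-period and down-group shifts push Ge's atomic radius up.
Rb > Ge: both effects reinforce here, so Rb is clearly the larger of the two.
Tabulated atomic radius (pm): S 103, Ge 121, Rb 210.
The largest atomic size among these belongs to Rb.

Rb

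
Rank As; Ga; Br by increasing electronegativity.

Ga < As < Br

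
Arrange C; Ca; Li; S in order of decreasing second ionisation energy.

Li > C > S > Ca

IE_2 is the cost of taking one more electron from the +1 cation: C⁺ still has 3 valence electrons; Ca⁺ still has 1 valence electron; Li⁺ is the bare [He] core; S⁺ still has 5 valence electrons.
Pulling an electron out of a noble-gas core costs far more than removing a remaining valence electron, so Li sits at the high end of IE_2.
Valence configurations: C⁺ [He]2s²2p¹, Ca⁺ [Ar]4s¹, S⁺ [Ne]3s²3p³.
The numbers (kJ/mol): C 2353, Ca 1145, Li 7298, S 2252.
Hence IE_2: Ca < S < C < Li.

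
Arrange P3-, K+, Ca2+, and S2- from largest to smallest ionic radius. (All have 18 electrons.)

P3-, S2-, K+, Ca2+

All of these have 18 electrons, so size is governed by nuclear charge alone: the more protons, the stronger the pull on the same electron cloud, and the smaller the ion.
Nuclear charges: Ca2+ (Z=20), K+ (Z=19), S2- (Z=16), P3- (Z=15).
Largest to smallest: P3- > S2- > K+ > Ca2+.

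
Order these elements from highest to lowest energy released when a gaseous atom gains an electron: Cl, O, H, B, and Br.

Cl > Br > O > H > B

H is in period 1, group 1; B is in period 2, group 13; O is in period 2, group 16; Cl is in period 3, group 17; Br is in period 4, group 17.
EA tends to increase across a period and decrease down a group, though the pattern is less regular than for IE or radius.
Neither a single period nor a single group — weigh both effects.
H > B: the two effects oppose for this pair; the down-group effect wins (73 vs 27 kJ/mol).
O > H: period and group pull opposite ways; the across-period shift dominates (141 vs 73 kJ/mol).
Br > O: the two effects oppose for this pair; the across-period effect wins (325 vs 141 kJ/mol).
Cl > Br: Cl sits above Br in group 17, so the down-group effect alone puts Cl higher.
Tabulated electron affinity (kJ/mol): H 73, B 27, O 141, Cl 349, Br 325.
So from highest to lowest: Cl > Br > O > H > B.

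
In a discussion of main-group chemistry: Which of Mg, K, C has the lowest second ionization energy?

Mg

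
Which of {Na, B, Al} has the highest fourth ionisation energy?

After 3 electrons have been removed, what remains? Na³⁺ is already 2 electrons into the core; B³⁺ is the bare [He] core; Al³⁺ is the bare [Ne] core.
All of these are removing an electron from a noble-gas core or deeper; the smaller core (lower principal quantum number) is held far more tightly, and within a period the higher nuclear charge binds the same core more tightly.
The numbers (kJ/mol): Na 9543, B 25026, Al 11577.
Overall IE_4 order: Na < Al < B.

B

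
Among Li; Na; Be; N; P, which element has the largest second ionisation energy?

Li

The second ionization energy removes an electron from the +1 ion. For each element: Li⁺ is the bare [He] core; Na⁺ is the bare [Ne] core; Be⁺ still has 1 valence electron; N⁺ still has 4 valence electrons; P⁺ still has 4 valence electrons.
Pulling an electron out of a noble-gas core costs far more than removing a remaining valence electron, so Na and Li sit at the high end of IE_2.
Valence configurations: Be⁺ [He]2s¹, N⁺ [He]2s²2p², P⁺ [Ne]3s²3p².
Approximate IE_2 values (kJ/mol): Li 7298, Na 4562, Be 1757, N 2856, P 1907.
So the second ionization energies run Be < P < N < Na < Li.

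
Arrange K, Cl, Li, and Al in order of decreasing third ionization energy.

Li > K > Cl > Al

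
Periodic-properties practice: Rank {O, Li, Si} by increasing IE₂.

Si < O < Li

Consider each +1 ion: O⁺ still has 5 valence electrons; Li⁺ is the bare [He] core; Si⁺ still has 3 valence electrons.
Pulling an electron out of a noble-gas core costs far more than removing a remaining valence electron, so Li sits at the high end of IE_2.
Valence configurations: O⁺ [He]2s²2p³, Si⁺ [Ne]3s²3p¹.
The numbers (kJ/mol): O 3388, Li 7298, Si 1577.
Hence IE_2: Si < O < Li.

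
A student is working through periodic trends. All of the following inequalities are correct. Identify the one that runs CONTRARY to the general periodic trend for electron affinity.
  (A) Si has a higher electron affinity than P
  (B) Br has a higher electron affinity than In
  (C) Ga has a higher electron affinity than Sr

The general trend: electron affinity increases across a period and decreases down a group.
(A) Si (period 3, group 14) vs P (period 3, group 15): the stated order contradicts the simple trend.
(B) Br (period 4, group 17) vs In (period 5, group 13): the stated order agrees with the simple trend.
(C) Ga (period 4, group 13) vs Sr (period 5, group 2): the stated order agrees with the simple trend.
The exception is (A): adding an electron to P's half-filled 3p³ is unfavourable, so Si (3p²) has the more exothermic EA.

(A)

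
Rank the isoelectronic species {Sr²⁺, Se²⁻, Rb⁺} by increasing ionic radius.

Sr²⁺ < Rb⁺ < Se²⁻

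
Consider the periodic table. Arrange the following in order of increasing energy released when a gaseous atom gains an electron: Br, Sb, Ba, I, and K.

Ba < K < Sb < I < Br

K is in period 4, group 1; Br is in period 4, group 17; Sb is in period 5, group 15; I is in period 5, group 17; Ba is in period 6, group 2.
Electron affinity generally becomes more exothermic across a period toward the halogens and less exothermic down a group.
These span different periods and groups, so the two trends combine.
K > Ba: the two effects oppose for this pair; the down-group effect wins (48 vs 14 kJ/mol).
Sb > K: period and group pull opposite ways; the across-period shift dominates (103 vs 48 kJ/mol).
I > Sb: both are in period 5; the period trend gives I the larger value.
Br > I: Br sits above I in group 17, so the down-group effect alone puts Br higher.
For reference (kJ/mol): K 48, Br 325, Sb 103, I 295, Ba 14.
So from lowest to highest: Ba < K < Sb < I < Br.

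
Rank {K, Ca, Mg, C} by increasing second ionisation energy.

Ca, Mg, C, K

After 1 electron has been removed, what remains? K⁺ is the bare [Ar] core; Ca⁺ still has 1 valence electron; Mg⁺ still has 1 valence electron; C⁺ still has 3 valence electrons.
Core electrons are held far more tightly than valence electrons, so K tops the IE_2 order.
Valence configurations: Ca⁺ [Ar]4s¹, Mg⁺ [Ne]3s¹, C⁺ [He]2s²2p¹.
The numbers (kJ/mol): K 3052, Ca 1145, Mg 1451, C 2353.
Putting it together, IE_2: Ca < Mg < C < K.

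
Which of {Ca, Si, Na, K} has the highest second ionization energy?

IE_2 is the cost of taking one more electron from the +1 cation: Ca⁺ still has 1 valence electron; Si⁺ still has 3 valence electrons; Na⁺ is the bare [Ne] core; K⁺ is the bare [Ar] core.
Core electrons are held far more tightly than valence electrons, so K and Na top the IE_2 order.
Valence configurations: Ca⁺ [Ar]4s¹, Si⁺ [Ne]3s²3p¹.
The numbers (kJ/mol): Ca 1145, Si 1577, Na 4562, K 3052.
Hence IE_2: Ca < Si < K < Na.

Na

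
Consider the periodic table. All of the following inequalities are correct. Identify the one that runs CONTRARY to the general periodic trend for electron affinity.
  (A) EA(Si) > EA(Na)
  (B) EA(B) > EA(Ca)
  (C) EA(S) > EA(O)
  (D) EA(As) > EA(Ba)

(C)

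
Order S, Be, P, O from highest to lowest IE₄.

Be > O > P > S

Consider each +3 ion: S³⁺ still has 3 valence electrons; Be³⁺ is already 1 electron into the core; P³⁺ still has 2 valence electrons; O³⁺ still has 3 valence electrons.
Core electrons are held far more tightly than valence electrons, so Be tops the IE_4 order.
Valence configurations: S³⁺ [Ne]3s²3p¹, P³⁺ [Ne]3s², O³⁺ [He]2s²2p¹.
S³⁺ loses a lone 3p electron whereas P³⁺ must break into a filled 3s² pair, so IE_4(P) > IE_4(S) even though S has the higher nuclear charge.
Tabulated IE_4 (kJ/mol): S 4556, Be 21007, P 4964, O 7469.
Overall IE_4 order: S < P < O < Be.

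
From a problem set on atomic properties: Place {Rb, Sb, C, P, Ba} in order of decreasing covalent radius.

Rb > Ba > Sb > P > C

C is in period 2, group 14; P is in period 3, group 15; Rb is in period 5, group 1; Sb is in period 5, group 15; Ba is in period 6, group 2.
Across a period the added protons contract the valence shell; down a group each new principal shell makes the atom larger.
Here both period and group differ, so the two effects have to be weighed against each other.
P > C: the two effects oppose for this pair; the down-group effect wins (111 vs 75 pm).
Sb > P: they share group 15; the group trend gives Sb the larger value.
Ba > Sb: relative to Sb, both the across-period and down-group shifts push Ba's atomic radius up.
Rb > Ba: the two effects oppose for this pair; the across-period effect wins (210 vs 196 pm).
Approximate values (pm): C 75, P 111, Rb 210, Sb 140, Ba 196.
So from largest to smallest: Rb > Ba > Sb > P > C.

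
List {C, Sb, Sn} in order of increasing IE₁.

Sn, Sb, C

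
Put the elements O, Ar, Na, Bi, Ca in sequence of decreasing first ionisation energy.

Ar > O > Bi > Ca > Na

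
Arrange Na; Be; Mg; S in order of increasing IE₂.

Mg, Be, S, Na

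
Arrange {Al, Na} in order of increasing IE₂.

Al, Na

Consider each +1 ion: Al⁺ still has 2 valence electrons; Na⁺ is the bare [Ne] core.
Core electrons are held far more tightly than valence electrons, so Na tops the IE_2 order.
Approximate IE_2 values (kJ/mol): Al 1817, Na 4562.
Hence IE_2: Al < Na.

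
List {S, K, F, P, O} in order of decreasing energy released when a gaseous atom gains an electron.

F > S > O > P > K

O is in period 2, group 16; F is in period 2, group 17; P is in period 3, group 15; S is in period 3, group 16; K is in period 4, group 1.
Adding an electron releases more energy for atoms nearer the top right (short of the noble gases).
Here both period and group differ, so the two effects have to be weighed against each other.
P > K: relative to K, both the across-period and down-group shifts push P's electron affinity up.
O > P: both effects reinforce here, so O is clearly the higher of the two.
S > O: this pair runs against the simple trend — see the exception note.
F > S: both effects reinforce here, so F is clearly the higher of the two.
Note the exception: S has a higher electron affinity than O, contrary to the simple trend — the compact 2p subshell of O repels the added electron more than S's larger 3p does.
Tabulated electron affinity (kJ/mol): O 141, F 328, P 72, S 200, K 48.
So from highest to lowest: F > S > O > P > K.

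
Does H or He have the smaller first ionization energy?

H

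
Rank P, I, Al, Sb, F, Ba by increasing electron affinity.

Atoms with high Z_eff and room in the valence shell (especially the halogens) have the most exothermic electron affinities.
These span different periods and groups, so the two trends combine.
Al > Ba: both effects reinforce here, so Al is clearly the higher of the two.
P > Al: both are in period 3; the period trend gives P the larger value.
Sb > P: this pair runs against the simple trend — see the exception note.
I > Sb: both are in period 5; the period trend gives I the larger value.
F > I: they share group 17; the group trend gives F the larger value.
Note the exception: Sb has a higher electron affinity than P, contrary to the simple trend — both are half-filled np³, but the pairing/repulsion penalty for the added electron shrinks as the p orbitals become larger and more diffuse down the group, and for Sb that outweighs the weaker nuclear attraction.
Approximate values (kJ/mol): F 328, Al 42, P 72, Sb 103, I 295, Ba 14.
So from lowest to highest: Ba < Al < P < Sb < I < F.

Ba < Al < P < Sb < I < F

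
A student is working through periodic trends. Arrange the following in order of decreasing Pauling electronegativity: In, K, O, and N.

N is in period 2, group 15; O is in period 2, group 16; K is in period 4, group 1; In is in period 5, group 13.
Smaller atoms with higher effective nuclear charge are more electronegative.
Here both period and group differ, so the two effects have to be weighed against each other.
In > K: period and group pull opposite ways; the across-period shift dominates (1.78 vs 0.82).
N > In: relative to In, both the across-period and down-group shifts push N's electronegativity up.
O > N: both are in period 2; the period trend gives O the larger value.
Tabulated electronegativity (Pauling): N 3.04, O 3.44, K 0.82, In 1.78.
So from highest to lowest: O > N > In > K.

O > N > In > K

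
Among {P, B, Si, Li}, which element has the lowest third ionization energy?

Consider each +2 ion: P²⁺ still has 3 valence electrons; B²⁺ still has 1 valence electron; Si²⁺ still has 2 valence electrons; Li²⁺ is already 1 electron into the core.
Pulling an electron out of a noble-gas core costs far more than removing a remaining valence electron, so Li sits at the high end of IE_3.
Valence configurations: P²⁺ [Ne]3s²3p¹, B²⁺ [He]2s¹, Si²⁺ [Ne]3s².
P²⁺ loses a lone 3p electron whereas Si²⁺ must break into a filled 3s² pair, so IE_3(Si) > IE_3(P) even though P has the higher nuclear charge.
Tabulated IE_3 (kJ/mol): P 2914, B 3660, Si 3232, Li 11815.
Overall IE_3 order: P < Si < B < Li.

P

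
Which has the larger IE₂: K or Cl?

After 1 electron has been removed, what remains? K⁺ is the bare [Ar] core; Cl⁺ still has 6 valence electrons.
Breaking into a closed-shell core is much more expensive than removing a leftover valence electron — K has the largest IE_2 here.
Tabulated IE_2 (kJ/mol): K 3052, Cl 2298.
Hence IE_2: Cl < K.

K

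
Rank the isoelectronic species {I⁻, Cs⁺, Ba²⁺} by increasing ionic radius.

All of these have 54 electrons, so size is governed by nuclear charge alone: the more protons, the stronger the pull on the same electron cloud, and the smaller the ion.
Nuclear charges: Ba²⁺ (Z=56), Cs⁺ (Z=55), I⁻ (Z=53).
Smallest to largest: Ba²⁺ < Cs⁺ < I⁻.

Ba²⁺ < Cs⁺ < I⁻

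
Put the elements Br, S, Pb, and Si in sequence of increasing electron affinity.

Pb < Si < S < Br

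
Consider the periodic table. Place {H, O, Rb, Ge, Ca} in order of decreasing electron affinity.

H is in period 1, group 1; O is in period 2, group 16; Ca is in period 4, group 2; Ge is in period 4, group 14; Rb is in period 5, group 1.
Atoms with high Z_eff and room in the valence shell (especially the halogens) have the most exothermic electron affinities.
Neither a single period nor a single group — weigh both effects.
Rb > Ca: this pair runs against the simple trend — see the exception note.
H > Rb: H sits above Rb in group 1, so the down-group effect alone puts H higher.
Ge > H: period and group pull opposite ways; the across-period shift dominates (119 vs 73 kJ/mol).
O > Ge: relative to Ge, both the across-period and down-group shifts push O's electron affinity up.
Note the exception: Rb has a higher electron affinity than Ca, contrary to the simple trend — adding an electron to Ca (ns²) has to open a new, higher-energy np subshell, which is unfavourable.
Approximate values (kJ/mol): H 73, O 141, Ca 2, Ge 119, Rb 47.
So from highest to lowest: O > Ge > H > Rb > Ca.

O > Ge > H > Rb > Ca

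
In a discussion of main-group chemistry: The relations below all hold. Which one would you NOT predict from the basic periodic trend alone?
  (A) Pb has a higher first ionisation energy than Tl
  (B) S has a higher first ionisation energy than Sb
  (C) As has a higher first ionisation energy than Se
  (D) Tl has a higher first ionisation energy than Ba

(C)

The general trend: first ionisation energy increases across a period and decreases down a group.
(A) Pb (period 6, group 14) vs Tl (period 6, group 13): the stated order agrees with the simple trend.
(B) S (period 3, group 16) vs Sb (period 5, group 15): the stated order agrees with the simple trend.
(C) As (period 4, group 15) vs Se (period 4, group 16): the stated order contradicts the simple trend.
(D) Tl (period 6, group 13) vs Ba (period 6, group 2): the stated order agrees with the simple trend.
The exception is (C): Se (4p⁴) ionizes more easily than half-filled As (4p³).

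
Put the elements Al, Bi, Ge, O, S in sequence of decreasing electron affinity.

S, O, Ge, Bi, Al

Electron affinity generally becomes more exothermic across a period toward the halogens and less exothermic down a group.
These span different periods and groups, so the two trends combine.
Bi > Al: the two effects oppose for this pair; the across-period effect wins (91 vs 42 kJ/mol).
Ge > Bi: period and group pull opposite ways; the down-group shift dominates (119 vs 91 kJ/mol).
O > Ge: relative to Ge, both the across-period and down-group shifts push O's electron affinity up.
S > O: this pair runs against the simple trend — see the exception note.
Note the exception: S has a higher electron affinity than O, contrary to the simple trend — the compact 2p subshell of O repels the added electron more than S's larger 3p does.
Tabulated electron affinity (kJ/mol): O 141, Al 42, S 200, Ge 119, Bi 91.
So from highest to lowest: S > O > Ge > Bi > Al.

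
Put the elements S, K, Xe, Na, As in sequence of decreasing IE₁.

Xe, S, As, Na, K

Na is in period 3, group 1; S is in period 3, group 16; K is in period 4, group 1; As is in period 4, group 15; Xe is in period 5, group 18.
Removing the outermost electron gets harder across a period and easier down a group.
Neither a single period nor a single group — weigh both effects.
Na > K: Na sits above K in group 1, so the down-group effect alone puts Na higher.
As > Na: period and group pull opposite ways; the across-period shift dominates (947 vs 496 kJ/mol).
S > As: relative to As, both the across-period and down-group shifts push S's first ionization energy up.
Xe > S: the two effects oppose for this pair; the across-period effect wins (1170 vs 1000 kJ/mol).
Approximate values (kJ/mol): Na 496, S 1000, K 419, As 947, Xe 1170.
So from highest to lowest: Xe > S > As > Na > K.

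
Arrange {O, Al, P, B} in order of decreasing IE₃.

After 2 electrons have been removed, what remains? O²⁺ still has 4 valence electrons; Al²⁺ still has 1 valence electron; P²⁺ still has 3 valence electrons; B²⁺ still has 1 valence electron.
All are still removing valence electrons, so compare the +2 ions as you would atoms: IE_3 generally rises across a period (higher Z_eff) and falls down a group (larger shell), subject to the usual subshell exceptions.
Valence configurations: O²⁺ [He]2s²2p², Al²⁺ [Ne]3s¹, P²⁺ [Ne]3s²3p¹, B²⁺ [He]2s¹.
Tabulated IE_3 (kJ/mol): O 5300, Al 2745, P 2914, B 3660.
Hence IE_3: Al < P < B < O.

O, B, P, Al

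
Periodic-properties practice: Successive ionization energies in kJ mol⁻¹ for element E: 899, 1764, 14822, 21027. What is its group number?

Group 2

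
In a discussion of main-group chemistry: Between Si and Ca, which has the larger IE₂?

Si

The second ionization energy removes an electron from the +1 ion. For each element: Si⁺ still has 3 valence electrons; Ca⁺ still has 1 valence electron.
All are still removing valence electrons, so compare the +1 ions as you would atoms: IE_2 generally rises across a period (higher Z_eff) and falls down a group (larger shell), subject to the usual subshell exceptions.
Valence configurations: Si⁺ [Ne]3s²3p¹, Ca⁺ [Ar]4s¹.
The numbers (kJ/mol): Si 1577, Ca 1145.
Putting it together, IE_2: Ca < Si.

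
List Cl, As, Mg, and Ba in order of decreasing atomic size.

Ba > Mg > As > Cl

Mg is in period 3, group 2; Cl is in period 3, group 17; As is in period 4, group 15; Ba is in period 6, group 2.
Moving right in a period, electrons are added to the same shell under a stronger nuclear pull, so atoms get smaller; moving down, a new shell is opened and atoms get larger.
Neither a single period nor a single group — weigh both effects.
As > Cl: relative to Cl, both the across-period and down-group shifts push As's atomic radius up.
Mg > As: period and group pull opposite ways; the across-period shift dominates (139 vs 121 pm).
Ba > Mg: they share group 2; the group trend gives Ba the larger value.
Tabulated atomic radius (pm): Mg 139, Cl 99, As 121, Ba 196.
So from largest to smallest: Ba > Mg > As > Cl.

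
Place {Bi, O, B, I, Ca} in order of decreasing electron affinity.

B is in period 2, group 13; O is in period 2, group 16; Ca is in period 4, group 2; I is in period 5, group 17; Bi is in period 6, group 15.
Adding an electron releases more energy for atoms nearer the top right (short of the noble gases).
These span different periods and groups, so the two trends combine.
B > Ca: relative to Ca, both the across-period and down-group shifts push B's electron affinity up.
Bi > B: period and group pull opposite ways; the across-period shift dominates (91 vs 27 kJ/mol).
O > Bi: relative to Bi, both the across-period and down-group shifts push O's electron affinity up.
I > O: period and group pull opposite ways; the across-period shift dominates (295 vs 141 kJ/mol).
Tabulated electron affinity (kJ/mol): B 27, O 141, Ca 2, I 295, Bi 91.
So from highest to lowest: I > O > Bi > B > Ca.

I, O, Bi, B, Ca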